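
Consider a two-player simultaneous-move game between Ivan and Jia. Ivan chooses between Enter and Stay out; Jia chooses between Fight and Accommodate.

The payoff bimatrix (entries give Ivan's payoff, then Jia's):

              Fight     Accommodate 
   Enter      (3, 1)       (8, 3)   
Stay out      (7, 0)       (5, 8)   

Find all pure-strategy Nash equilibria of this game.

(Enter, Accommodate)

(Enter, Fight): Ivan prefers Stay out (7 > 3); Jia prefers Accommodate (3 > 1) — not an equilibrium.
(Enter, Accommodate): Ivan gets 8 ≥ 5 from Stay out, and Jia gets 3 ≥ 1 from Fight — Nash equilibrium.
(Stay out, Fight): Jia prefers Accommodate (8 > 0) — not an equilibrium.
(Stay out, Accommodate): Ivan prefers Enter (8 > 5) — not an equilibrium.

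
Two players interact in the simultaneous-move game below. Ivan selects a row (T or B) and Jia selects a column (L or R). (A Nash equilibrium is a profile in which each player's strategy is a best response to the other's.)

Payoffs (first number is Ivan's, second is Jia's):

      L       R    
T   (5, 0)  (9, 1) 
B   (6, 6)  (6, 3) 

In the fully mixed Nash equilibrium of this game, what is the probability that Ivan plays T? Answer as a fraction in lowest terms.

Let x be the probability that Ivan plays T. In a completely mixed equilibrium, Jia must be indifferent between L and R.
Jia's expected payoff from L is 6(1−x); from R it is x + 3(1−x).
Setting these equal: −6x + 6 = −2x + 3, so x = 3/4.

3/4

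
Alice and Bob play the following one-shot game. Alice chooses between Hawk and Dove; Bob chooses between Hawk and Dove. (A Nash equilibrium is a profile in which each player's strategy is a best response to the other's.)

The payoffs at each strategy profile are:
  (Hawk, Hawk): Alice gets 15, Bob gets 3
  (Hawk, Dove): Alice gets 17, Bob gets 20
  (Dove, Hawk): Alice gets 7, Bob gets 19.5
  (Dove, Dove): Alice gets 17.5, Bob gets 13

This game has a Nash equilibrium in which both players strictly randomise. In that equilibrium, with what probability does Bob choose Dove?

16/17

Let y be the probability that Bob plays Hawk. In a completely mixed equilibrium, Alice must be indifferent between Hawk and Dove.
Alice's expected payoff from Hawk is 15y + 17(1−y); from Dove it is 7y + 17.5(1−y).
Setting these equal: −2y + 17 = −10.5y + 17.5, so y = 1/17.
Therefore Bob plays Dove with probability 1 − 1/17 = 16/17.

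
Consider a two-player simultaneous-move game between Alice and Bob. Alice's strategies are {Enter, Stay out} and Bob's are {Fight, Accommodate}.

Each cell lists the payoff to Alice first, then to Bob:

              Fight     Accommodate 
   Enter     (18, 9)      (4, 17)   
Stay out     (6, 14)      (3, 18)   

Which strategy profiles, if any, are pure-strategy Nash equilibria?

(Enter, Accommodate)

(Enter, Fight): Bob prefers Accommodate (17 > 9) — not an equilibrium.
(Enter, Accommodate): Alice gets 4 ≥ 3 from Stay out, and Bob gets 17 ≥ 9 from Fight — Nash equilibrium.
(Stay out, Fight): Alice prefers Enter (18 > 6); Bob prefers Accommodate (18 > 14) — not an equilibrium.
(Stay out, Accommodate): Alice prefers Enter (4 > 3) — not an equilibrium.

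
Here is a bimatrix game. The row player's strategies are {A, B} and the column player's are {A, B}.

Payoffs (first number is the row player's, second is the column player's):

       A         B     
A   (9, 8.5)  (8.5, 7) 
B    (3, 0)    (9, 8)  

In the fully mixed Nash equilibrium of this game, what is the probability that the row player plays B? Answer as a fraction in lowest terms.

Let r be the probability that the row player plays A. In a completely mixed equilibrium, the column player must be indifferent between A and B.
The column player's expected payoff from A is 8.5r; from B it is 7r + 8(1−r).
Setting these equal: 8.5r = −r + 8, so r = 16/19.
Therefore the row player plays B with probability 1 − 16/19 = 3/19.

3/19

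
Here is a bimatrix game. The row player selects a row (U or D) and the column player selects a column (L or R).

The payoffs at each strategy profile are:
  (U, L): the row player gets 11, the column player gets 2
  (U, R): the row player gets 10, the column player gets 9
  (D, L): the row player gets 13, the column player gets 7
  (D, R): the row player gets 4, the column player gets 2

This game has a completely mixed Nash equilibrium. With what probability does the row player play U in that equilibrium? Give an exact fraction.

5/12

Let x be the probability that the row player plays U. In a completely mixed equilibrium, the column player must be indifferent between L and R.
The column player's expected payoff from L is 2x + 7(1−x); from R it is 9x + 2(1−x).
Setting these equal: −5x + 7 = 7x + 2, so x = 5/12.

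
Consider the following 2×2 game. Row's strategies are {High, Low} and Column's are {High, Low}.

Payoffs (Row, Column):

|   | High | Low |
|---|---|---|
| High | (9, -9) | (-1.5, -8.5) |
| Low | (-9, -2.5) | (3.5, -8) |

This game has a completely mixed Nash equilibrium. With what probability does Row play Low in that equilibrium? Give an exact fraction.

1/12

Let p be the probability that Row plays High. In a completely mixed equilibrium, Column must be indifferent between High and Low.
Column's expected payoff from High is −9p − 2.5(1−p); from Low it is −8.5p − 8(1−p).
Setting these equal: −6.5p − 2.5 = −0.5p − 8, so p = 11/12.
Therefore Row plays Low with probability 1 − 11/12 = 1/12.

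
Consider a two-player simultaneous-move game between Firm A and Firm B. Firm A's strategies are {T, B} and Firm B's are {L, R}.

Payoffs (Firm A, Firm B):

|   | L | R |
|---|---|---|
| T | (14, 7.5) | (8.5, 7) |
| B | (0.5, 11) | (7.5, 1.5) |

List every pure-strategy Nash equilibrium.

(T, L): Firm A gets 14 ≥ 0.5 from B, and Firm B gets 7.5 ≥ 7 from R — Nash equilibrium.
(T, R): Firm B prefers L (7.5 > 7) — not an equilibrium.
(B, L): Firm A prefers T (14 > 0.5) — not an equilibrium.
(B, R): Firm A prefers T (8.5 > 7.5); Firm B prefers L (11 > 1.5) — not an equilibrium.

(T, L)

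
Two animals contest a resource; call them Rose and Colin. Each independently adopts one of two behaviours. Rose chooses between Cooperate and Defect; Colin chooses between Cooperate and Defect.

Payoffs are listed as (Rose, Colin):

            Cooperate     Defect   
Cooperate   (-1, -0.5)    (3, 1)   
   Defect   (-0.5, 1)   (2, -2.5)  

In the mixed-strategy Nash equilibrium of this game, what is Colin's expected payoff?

First find x, the probability Rose plays Cooperate, from Colin's indifference between Cooperate and Defect: −0.5x + (1−x) = x − 2.5(1−x), giving x = 7/10.
Since Colin is indifferent in equilibrium, Colin's expected payoff equals the payoff from either column against (7/10, 3/10). Using Cooperate: −0.5(7/10) + (3/10) = -1/20.

-1/20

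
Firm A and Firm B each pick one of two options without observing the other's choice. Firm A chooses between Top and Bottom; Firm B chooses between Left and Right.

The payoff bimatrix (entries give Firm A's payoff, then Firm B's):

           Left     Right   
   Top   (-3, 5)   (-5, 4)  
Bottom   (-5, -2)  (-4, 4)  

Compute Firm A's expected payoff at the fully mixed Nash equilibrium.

-13/3

First find y, the probability Firm B plays Left, from Firm A's indifference between Top and Bottom: −3y − 5(1−y) = −5y − 4(1−y), giving y = 1/3.
Since Firm A is indifferent in equilibrium, Firm A's expected payoff equals the payoff from either row against (1/3, 2/3). Using Top: −3(1/3) − 5(2/3) = -13/3.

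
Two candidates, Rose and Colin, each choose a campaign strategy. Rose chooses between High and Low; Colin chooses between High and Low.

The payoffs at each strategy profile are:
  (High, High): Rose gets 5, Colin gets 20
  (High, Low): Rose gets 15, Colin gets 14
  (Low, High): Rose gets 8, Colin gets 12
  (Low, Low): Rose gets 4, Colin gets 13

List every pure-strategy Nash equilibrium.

none

(High, High): Rose prefers Low (8 > 5) — not an equilibrium.
(High, Low): Colin prefers High (20 > 14) — not an equilibrium.
(Low, High): Colin prefers Low (13 > 12) — not an equilibrium.
(Low, Low): Rose prefers High (15 > 4) — not an equilibrium.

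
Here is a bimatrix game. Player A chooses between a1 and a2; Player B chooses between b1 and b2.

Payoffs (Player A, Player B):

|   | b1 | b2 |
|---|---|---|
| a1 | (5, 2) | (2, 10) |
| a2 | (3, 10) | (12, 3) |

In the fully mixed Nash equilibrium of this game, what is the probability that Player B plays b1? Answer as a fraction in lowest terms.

5/6

Let q be the probability that Player B plays b1. In a completely mixed equilibrium, Player A must be indifferent between a1 and a2.
Player A's expected payoff from a1 is 5q + 2(1−q); from a2 it is 3q + 12(1−q).
Setting these equal: 3q + 2 = −9q + 12, so q = 5/6.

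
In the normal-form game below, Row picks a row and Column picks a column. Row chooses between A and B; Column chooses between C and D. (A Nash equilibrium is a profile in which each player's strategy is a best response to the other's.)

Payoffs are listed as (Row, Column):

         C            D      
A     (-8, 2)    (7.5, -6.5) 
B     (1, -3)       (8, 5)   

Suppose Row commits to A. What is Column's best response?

Against A, Column earns 2 from C and -6.5 from D.
So C is the best response.

C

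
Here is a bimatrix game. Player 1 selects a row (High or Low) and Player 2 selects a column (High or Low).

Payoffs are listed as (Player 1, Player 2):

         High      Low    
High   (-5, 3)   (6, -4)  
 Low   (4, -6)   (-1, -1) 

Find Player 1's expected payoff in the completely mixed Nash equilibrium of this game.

19/16

First find q, the probability Player 2 plays High, from Player 1's indifference between High and Low: −5q + 6(1−q) = 4q − (1−q), giving q = 7/16.
Since Player 1 is indifferent in equilibrium, Player 1's expected payoff equals the payoff from either row against (7/16, 9/16). Using High: −5(7/16) + 6(9/16) = 19/16.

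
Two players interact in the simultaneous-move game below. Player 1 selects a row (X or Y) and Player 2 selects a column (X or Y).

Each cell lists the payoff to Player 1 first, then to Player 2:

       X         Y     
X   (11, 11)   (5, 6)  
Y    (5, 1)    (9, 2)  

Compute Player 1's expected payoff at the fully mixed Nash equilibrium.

37/5

First find q, the probability Player 2 plays X, from Player 1's indifference between X and Y: 11q + 5(1−q) = 5q + 9(1−q), giving q = 2/5.
Since Player 1 is indifferent in equilibrium, Player 1's expected payoff equals the payoff from either row against (2/5, 3/5). Using X: 11(2/5) + 5(3/5) = 37/5.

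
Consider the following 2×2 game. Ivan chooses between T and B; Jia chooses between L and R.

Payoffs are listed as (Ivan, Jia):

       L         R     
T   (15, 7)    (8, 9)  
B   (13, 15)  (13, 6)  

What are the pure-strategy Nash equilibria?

none

(T, L): Jia prefers R (9 > 7) — not an equilibrium.
(T, R): Ivan prefers B (13 > 8) — not an equilibrium.
(B, L): Ivan prefers T (15 > 13) — not an equilibrium.
(B, R): Jia prefers L (15 > 6) — not an equilibrium.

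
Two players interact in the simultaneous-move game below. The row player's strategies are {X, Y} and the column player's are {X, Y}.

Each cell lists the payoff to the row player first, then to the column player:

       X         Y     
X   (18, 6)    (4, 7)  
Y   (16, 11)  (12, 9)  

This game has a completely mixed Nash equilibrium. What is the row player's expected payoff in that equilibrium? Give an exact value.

First find y, the probability the column player plays X, from the row player's indifference between X and Y: 18y + 4(1−y) = 16y + 12(1−y), giving y = 4/5.
Since the row player is indifferent in equilibrium, the row player's expected payoff equals the payoff from either row against (4/5, 1/5). Using X: 18(4/5) + 4(1/5) = 76/5.

76/5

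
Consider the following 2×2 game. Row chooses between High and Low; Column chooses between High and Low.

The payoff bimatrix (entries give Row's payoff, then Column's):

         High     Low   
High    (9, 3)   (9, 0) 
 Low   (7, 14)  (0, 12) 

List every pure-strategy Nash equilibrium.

(High, High): Row gets 9 ≥ 7 from Low, and Column gets 3 ≥ 0 from Low — Nash equilibrium.
(High, Low): Column prefers High (3 > 0) — not an equilibrium.
(Low, High): Row prefers High (9 > 7) — not an equilibrium.
(Low, Low): Row prefers High (9 > 0); Column prefers High (14 > 12) — not an equilibrium.

(High, High)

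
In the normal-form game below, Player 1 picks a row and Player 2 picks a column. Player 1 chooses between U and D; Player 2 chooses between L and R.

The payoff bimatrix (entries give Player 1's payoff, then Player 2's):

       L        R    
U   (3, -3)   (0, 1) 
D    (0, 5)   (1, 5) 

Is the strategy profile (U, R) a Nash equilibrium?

At (U, R), Player 1 earns 0; switching to D would give 1, so Player 1 would deviate.
Player 2 earns 1; switching to L would give -3, so Player 2 has no profitable deviation.
Since at least one player can profitably deviate, this is not a Nash equilibrium.

No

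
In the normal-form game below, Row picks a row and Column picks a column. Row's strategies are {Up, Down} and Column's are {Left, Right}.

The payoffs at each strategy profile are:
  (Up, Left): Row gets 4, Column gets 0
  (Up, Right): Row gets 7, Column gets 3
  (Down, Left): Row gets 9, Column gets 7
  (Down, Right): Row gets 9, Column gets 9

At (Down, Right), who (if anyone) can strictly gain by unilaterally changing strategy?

Neither

Row at (Down, Right) earns 9; deviating to Up yields 7 — not better.
Column earns 9; deviating to Left yields 7 — not better.
Neither player can strictly improve; the profile is a Nash equilibrium.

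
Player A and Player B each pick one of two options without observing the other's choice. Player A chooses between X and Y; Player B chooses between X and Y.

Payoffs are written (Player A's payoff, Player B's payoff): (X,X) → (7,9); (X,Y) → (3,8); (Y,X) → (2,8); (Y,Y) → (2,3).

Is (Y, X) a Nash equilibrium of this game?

At (Y, X), Player A earns 2; switching to X would give 7, so Player A would deviate.
Player B earns 8; switching to Y would give 3, so Player B has no profitable deviation.
Since at least one player can profitably deviate, this is not a Nash equilibrium.

No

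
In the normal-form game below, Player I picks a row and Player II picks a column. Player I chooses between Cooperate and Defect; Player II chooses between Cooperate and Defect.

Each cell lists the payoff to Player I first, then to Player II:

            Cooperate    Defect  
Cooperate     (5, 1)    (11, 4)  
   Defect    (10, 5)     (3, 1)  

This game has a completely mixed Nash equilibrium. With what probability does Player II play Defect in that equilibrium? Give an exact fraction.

Let q be the probability that Player II plays Cooperate. In a completely mixed equilibrium, Player I must be indifferent between Cooperate and Defect.
Player I's expected payoff from Cooperate is 5q + 11(1−q); from Defect it is 10q + 3(1−q).
Setting these equal: −6q + 11 = 7q + 3, so q = 8/13.
Therefore Player II plays Defect with probability 1 − 8/13 = 5/13.

5/13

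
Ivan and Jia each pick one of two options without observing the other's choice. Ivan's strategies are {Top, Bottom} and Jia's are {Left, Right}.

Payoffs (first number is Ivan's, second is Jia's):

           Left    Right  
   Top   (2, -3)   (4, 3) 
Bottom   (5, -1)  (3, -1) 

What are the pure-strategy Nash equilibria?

(Top, Left): Ivan prefers Bottom (5 > 2); Jia prefers Right (3 > -3) — not an equilibrium.
(Top, Right): Ivan gets 4 ≥ 3 from Bottom, and Jia gets 3 ≥ -3 from Left — Nash equilibrium.
(Bottom, Left): Ivan gets 5 ≥ 2 from Top, and Jia gets -1 ≥ -1 from Right — Nash equilibrium.
(Bottom, Right): Ivan prefers Top (4 > 3) — not an equilibrium.

(Top, Right) and (Bottom, Left)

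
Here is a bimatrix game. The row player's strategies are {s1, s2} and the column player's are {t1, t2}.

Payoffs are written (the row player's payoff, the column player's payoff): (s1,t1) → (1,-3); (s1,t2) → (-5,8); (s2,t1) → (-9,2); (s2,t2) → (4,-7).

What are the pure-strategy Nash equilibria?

(s1, t1): the column player prefers t2 (8 > -3) — not an equilibrium.
(s1, t2): the row player prefers s2 (4 > -5) — not an equilibrium.
(s2, t1): the row player prefers s1 (1 > -9) — not an equilibrium.
(s2, t2): the column player prefers t1 (2 > -7) — not an equilibrium.

none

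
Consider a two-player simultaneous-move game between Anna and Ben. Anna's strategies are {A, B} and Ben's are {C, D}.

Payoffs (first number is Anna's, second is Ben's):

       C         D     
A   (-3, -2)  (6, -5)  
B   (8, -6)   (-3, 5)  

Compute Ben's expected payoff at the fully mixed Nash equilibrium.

-20/7

First find x, the probability Anna plays A, from Ben's indifference between C and D: −2x − 6(1−x) = −5x + 5(1−x), giving x = 11/14.
Since Ben is indifferent in equilibrium, Ben's expected payoff equals the payoff from either column against (11/14, 3/14). Using C: −2(11/14) − 6(3/14) = -20/7.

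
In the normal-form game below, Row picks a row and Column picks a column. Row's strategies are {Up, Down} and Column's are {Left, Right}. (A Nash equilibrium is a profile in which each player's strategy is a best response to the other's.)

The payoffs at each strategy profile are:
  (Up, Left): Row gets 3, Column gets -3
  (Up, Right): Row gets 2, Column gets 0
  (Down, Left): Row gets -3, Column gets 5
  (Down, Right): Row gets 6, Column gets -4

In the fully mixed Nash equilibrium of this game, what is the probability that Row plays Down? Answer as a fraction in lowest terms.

Let p be the probability that Row plays Up. In a completely mixed equilibrium, Column must be indifferent between Left and Right.
Column's expected payoff from Left is −3p + 5(1−p); from Right it is −4(1−p).
Setting these equal: −8p + 5 = 4p − 4, so p = 3/4.
Therefore Row plays Down with probability 1 − 3/4 = 1/4.

1/4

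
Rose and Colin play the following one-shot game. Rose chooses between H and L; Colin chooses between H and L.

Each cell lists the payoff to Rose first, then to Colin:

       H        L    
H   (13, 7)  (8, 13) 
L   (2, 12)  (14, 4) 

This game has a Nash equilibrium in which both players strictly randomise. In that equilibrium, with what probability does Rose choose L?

Let p be the probability that Rose plays H. In a completely mixed equilibrium, Colin must be indifferent between H and L.
Colin's expected payoff from H is 7p + 12(1−p); from L it is 13p + 4(1−p).
Setting these equal: −5p + 12 = 9p + 4, so p = 4/7.
Therefore Rose plays L with probability 1 − 4/7 = 3/7.

3/7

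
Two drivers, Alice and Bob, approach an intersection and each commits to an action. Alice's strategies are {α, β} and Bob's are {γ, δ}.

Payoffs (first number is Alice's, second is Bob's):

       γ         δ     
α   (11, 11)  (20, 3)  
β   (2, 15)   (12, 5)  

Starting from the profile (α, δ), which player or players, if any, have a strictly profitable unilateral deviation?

Alice at (α, δ) earns 20; deviating to β yields 12 — not better.
Bob earns 3; deviating to γ yields 11 — a strict improvement.
Only Bob has a strictly profitable deviation.

Bob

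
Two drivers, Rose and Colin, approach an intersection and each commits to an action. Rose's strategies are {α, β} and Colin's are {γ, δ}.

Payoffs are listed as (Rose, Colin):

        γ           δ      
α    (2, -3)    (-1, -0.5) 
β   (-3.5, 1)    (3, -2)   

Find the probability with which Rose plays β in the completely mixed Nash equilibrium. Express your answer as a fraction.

5/11

Let p be the probability that Rose plays α. In a completely mixed equilibrium, Colin must be indifferent between γ and δ.
Colin's expected payoff from γ is −3p + (1−p); from δ it is −0.5p − 2(1−p).
Setting these equal: −4p + 1 = 1.5p − 2, so p = 6/11.
Therefore Rose plays β with probability 1 − 6/11 = 5/11.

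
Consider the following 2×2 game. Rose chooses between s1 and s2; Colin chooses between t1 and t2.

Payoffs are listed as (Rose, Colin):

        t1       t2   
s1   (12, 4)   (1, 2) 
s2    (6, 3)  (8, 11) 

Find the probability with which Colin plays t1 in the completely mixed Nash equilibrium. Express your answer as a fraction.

7/13

Let q be the probability that Colin plays t1. In a completely mixed equilibrium, Rose must be indifferent between s1 and s2.
Rose's expected payoff from s1 is 12q + (1−q); from s2 it is 6q + 8(1−q).
Setting these equal: 11q + 1 = −2q + 8, so q = 7/13.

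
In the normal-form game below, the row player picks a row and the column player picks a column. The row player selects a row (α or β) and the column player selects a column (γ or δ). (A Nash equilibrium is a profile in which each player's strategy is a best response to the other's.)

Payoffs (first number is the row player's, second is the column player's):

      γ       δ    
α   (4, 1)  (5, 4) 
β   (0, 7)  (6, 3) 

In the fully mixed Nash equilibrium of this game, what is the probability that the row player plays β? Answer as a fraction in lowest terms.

3/7

Let p be the probability that the row player plays α. In a completely mixed equilibrium, the column player must be indifferent between γ and δ.
The column player's expected payoff from γ is p + 7(1−p); from δ it is 4p + 3(1−p).
Setting these equal: −6p + 7 = p + 3, so p = 4/7.
Therefore the row player plays β with probability 1 − 4/7 = 3/7.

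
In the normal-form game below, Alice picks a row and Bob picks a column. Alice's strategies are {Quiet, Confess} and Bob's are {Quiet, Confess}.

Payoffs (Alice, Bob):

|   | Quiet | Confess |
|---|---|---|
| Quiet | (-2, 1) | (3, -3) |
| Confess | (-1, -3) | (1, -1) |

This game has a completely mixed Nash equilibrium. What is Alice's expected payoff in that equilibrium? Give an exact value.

-1/3

First find q, the probability Bob plays Quiet, from Alice's indifference between Quiet and Confess: −2q + 3(1−q) = −q + (1−q), giving q = 2/3.
Since Alice is indifferent in equilibrium, Alice's expected payoff equals the payoff from either row against (2/3, 1/3). Using Quiet: −2(2/3) + 3(1/3) = -1/3.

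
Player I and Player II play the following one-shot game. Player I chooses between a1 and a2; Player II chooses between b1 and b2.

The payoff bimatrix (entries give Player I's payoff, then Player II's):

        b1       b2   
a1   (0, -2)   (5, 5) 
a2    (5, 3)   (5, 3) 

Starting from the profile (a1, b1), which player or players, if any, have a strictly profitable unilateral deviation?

Player I at (a1, b1) earns 0; deviating to a2 yields 5 — a strict improvement.
Player II earns -2; deviating to b2 yields 5 — a strict improvement.
Both Player I and Player II have strictly profitable deviations.

Both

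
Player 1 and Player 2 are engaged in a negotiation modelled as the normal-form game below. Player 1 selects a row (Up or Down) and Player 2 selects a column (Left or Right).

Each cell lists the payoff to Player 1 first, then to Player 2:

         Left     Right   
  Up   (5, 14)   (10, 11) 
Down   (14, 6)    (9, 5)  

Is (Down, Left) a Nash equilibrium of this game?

At (Down, Left), Player 1 earns 14; switching to Up would give 5, so Player 1 has no profitable deviation.
Player 2 earns 6; switching to Right would give 5, so Player 2 has no profitable deviation.
Neither player can gain by a unilateral deviation, so this profile is a Nash equilibrium.

Yes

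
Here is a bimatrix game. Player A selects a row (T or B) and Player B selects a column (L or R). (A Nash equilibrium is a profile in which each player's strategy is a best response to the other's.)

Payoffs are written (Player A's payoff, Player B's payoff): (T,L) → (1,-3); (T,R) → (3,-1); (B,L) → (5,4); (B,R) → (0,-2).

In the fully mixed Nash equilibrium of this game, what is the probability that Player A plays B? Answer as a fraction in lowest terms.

1/4

Let p be the probability that Player A plays T. In a completely mixed equilibrium, Player B must be indifferent between L and R.
Player B's expected payoff from L is −3p + 4(1−p); from R it is −p − 2(1−p).
Setting these equal: −7p + 4 = p − 2, so p = 3/4.
Therefore Player A plays B with probability 1 − 3/4 = 1/4.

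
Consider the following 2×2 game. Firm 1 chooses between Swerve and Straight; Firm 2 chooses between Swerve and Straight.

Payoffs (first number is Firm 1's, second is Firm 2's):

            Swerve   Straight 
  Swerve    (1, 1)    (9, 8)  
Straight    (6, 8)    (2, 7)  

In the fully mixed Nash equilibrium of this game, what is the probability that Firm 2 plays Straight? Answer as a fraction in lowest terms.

Let c be the probability that Firm 2 plays Swerve. In a completely mixed equilibrium, Firm 1 must be indifferent between Swerve and Straight.
Firm 1's expected payoff from Swerve is c + 9(1−c); from Straight it is 6c + 2(1−c).
Setting these equal: −8c + 9 = 4c + 2, so c = 7/12.
Therefore Firm 2 plays Straight with probability 1 − 7/12 = 5/12.

5/12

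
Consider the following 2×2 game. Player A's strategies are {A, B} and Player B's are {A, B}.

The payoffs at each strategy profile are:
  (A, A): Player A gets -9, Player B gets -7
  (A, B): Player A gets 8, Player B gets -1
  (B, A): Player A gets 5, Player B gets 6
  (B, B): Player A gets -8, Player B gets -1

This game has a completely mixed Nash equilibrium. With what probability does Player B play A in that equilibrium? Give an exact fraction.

Let y be the probability that Player B plays A. In a completely mixed equilibrium, Player A must be indifferent between A and B.
Player A's expected payoff from A is −9y + 8(1−y); from B it is 5y − 8(1−y).
Setting these equal: −17y + 8 = 13y − 8, so y = 8/15.

8/15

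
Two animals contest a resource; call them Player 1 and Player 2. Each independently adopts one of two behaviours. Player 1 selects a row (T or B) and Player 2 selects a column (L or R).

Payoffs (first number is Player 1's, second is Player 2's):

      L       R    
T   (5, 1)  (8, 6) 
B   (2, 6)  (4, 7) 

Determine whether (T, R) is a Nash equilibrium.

At (T, R), Player 1 earns 8; switching to B would give 4, so Player 1 has no profitable deviation.
Player 2 earns 6; switching to L would give 1, so Player 2 has no profitable deviation.
Neither player can gain by a unilateral deviation, so this profile is a Nash equilibrium.

Yes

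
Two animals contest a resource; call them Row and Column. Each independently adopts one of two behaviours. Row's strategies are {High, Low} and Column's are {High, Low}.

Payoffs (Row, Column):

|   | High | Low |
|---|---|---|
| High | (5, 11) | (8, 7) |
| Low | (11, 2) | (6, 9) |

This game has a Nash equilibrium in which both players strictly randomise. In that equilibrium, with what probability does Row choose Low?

4/11

Let p be the probability that Row plays High. In a completely mixed equilibrium, Column must be indifferent between High and Low.
Column's expected payoff from High is 11p + 2(1−p); from Low it is 7p + 9(1−p).
Setting these equal: 9p + 2 = −2p + 9, so p = 7/11.
Therefore Row plays Low with probability 1 − 7/11 = 4/11.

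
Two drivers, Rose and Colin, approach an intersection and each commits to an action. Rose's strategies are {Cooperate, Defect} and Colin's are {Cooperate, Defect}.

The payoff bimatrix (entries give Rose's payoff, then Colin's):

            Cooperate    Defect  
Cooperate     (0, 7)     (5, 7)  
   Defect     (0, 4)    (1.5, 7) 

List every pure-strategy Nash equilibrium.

(Cooperate, Cooperate) and (Cooperate, Defect)

(Cooperate, Cooperate): Rose gets 0 ≥ 0 from Defect, and Colin gets 7 ≥ 7 from Defect — Nash equilibrium.
(Cooperate, Defect): Rose gets 5 ≥ 1.5 from Defect, and Colin gets 7 ≥ 7 from Cooperate — Nash equilibrium.
(Defect, Cooperate): Colin prefers Defect (7 > 4) — not an equilibrium.
(Defect, Defect): Rose prefers Cooperate (5 > 1.5) — not an equilibrium.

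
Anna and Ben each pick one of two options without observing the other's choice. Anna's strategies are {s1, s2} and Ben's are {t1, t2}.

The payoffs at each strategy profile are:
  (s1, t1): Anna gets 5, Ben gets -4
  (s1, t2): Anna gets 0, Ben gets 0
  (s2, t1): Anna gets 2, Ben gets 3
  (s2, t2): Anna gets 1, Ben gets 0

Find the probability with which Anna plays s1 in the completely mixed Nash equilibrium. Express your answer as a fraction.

Let r be the probability that Anna plays s1. In a completely mixed equilibrium, Ben must be indifferent between t1 and t2.
Ben's expected payoff from t1 is −4r + 3(1−r); from t2 it is 0.
Setting these equal: −7r + 3 = 0, so r = 3/7.

3/7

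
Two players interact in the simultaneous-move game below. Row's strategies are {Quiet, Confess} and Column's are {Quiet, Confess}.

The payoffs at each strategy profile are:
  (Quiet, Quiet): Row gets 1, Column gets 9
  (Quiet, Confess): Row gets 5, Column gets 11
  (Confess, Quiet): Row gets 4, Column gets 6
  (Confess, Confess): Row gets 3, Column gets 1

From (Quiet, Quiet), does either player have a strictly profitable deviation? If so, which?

Both

Row at (Quiet, Quiet) earns 1; deviating to Confess yields 4 — a strict improvement.
Column earns 9; deviating to Confess yields 11 — a strict improvement.
Both Row and Column have strictly profitable deviations.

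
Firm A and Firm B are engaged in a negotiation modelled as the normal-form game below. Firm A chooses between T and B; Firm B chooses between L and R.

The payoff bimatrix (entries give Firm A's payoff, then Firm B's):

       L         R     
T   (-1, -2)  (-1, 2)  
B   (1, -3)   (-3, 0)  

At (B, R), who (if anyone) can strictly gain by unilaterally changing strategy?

Firm A at (B, R) earns -3; deviating to T yields -1 — a strict improvement.
Firm B earns 0; deviating to L yields -3 — not better.
Only Firm A has a strictly profitable deviation.

Firm A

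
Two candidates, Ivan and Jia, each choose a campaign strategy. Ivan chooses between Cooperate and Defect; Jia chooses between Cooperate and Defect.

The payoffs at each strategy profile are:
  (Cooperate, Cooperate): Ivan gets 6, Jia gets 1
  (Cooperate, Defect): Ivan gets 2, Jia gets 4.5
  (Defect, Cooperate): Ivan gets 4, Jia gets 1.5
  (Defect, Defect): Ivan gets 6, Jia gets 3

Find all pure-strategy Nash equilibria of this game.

(Defect, Defect)

(Cooperate, Cooperate): Jia prefers Defect (4.5 > 1) — not an equilibrium.
(Cooperate, Defect): Ivan prefers Defect (6 > 2) — not an equilibrium.
(Defect, Cooperate): Ivan prefers Cooperate (6 > 4); Jia prefers Defect (3 > 1.5) — not an equilibrium.
(Defect, Defect): Ivan gets 6 ≥ 2 from Cooperate, and Jia gets 3 ≥ 1.5 from Cooperate — Nash equilibrium.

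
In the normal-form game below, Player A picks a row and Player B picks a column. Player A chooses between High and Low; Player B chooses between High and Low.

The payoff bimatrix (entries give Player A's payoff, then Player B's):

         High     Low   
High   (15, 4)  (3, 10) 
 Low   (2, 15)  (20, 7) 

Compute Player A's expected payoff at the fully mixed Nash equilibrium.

49/5

First find q, the probability Player B plays High, from Player A's indifference between High and Low: 15q + 3(1−q) = 2q + 20(1−q), giving q = 17/30.
Since Player A is indifferent in equilibrium, Player A's expected payoff equals the payoff from either row against (17/30, 13/30). Using High: 15(17/30) + 3(13/30) = 49/5.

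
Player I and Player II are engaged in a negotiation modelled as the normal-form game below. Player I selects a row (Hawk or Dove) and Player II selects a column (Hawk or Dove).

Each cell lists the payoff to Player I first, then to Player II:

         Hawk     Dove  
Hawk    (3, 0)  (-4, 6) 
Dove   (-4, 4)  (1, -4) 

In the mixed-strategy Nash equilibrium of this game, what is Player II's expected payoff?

12/7

First find x, the probability Player I plays Hawk, from Player II's indifference between Hawk and Dove: 4(1−x) = 6x − 4(1−x), giving x = 4/7.
Since Player II is indifferent in equilibrium, Player II's expected payoff equals the payoff from either column against (4/7, 3/7). Using Hawk: 4(3/7) = 12/7.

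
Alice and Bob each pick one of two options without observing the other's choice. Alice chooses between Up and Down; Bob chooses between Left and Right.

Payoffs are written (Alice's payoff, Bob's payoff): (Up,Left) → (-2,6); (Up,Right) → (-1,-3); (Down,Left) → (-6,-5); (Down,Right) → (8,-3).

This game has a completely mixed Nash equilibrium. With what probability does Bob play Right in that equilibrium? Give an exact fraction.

Let y be the probability that Bob plays Left. In a completely mixed equilibrium, Alice must be indifferent between Up and Down.
Alice's expected payoff from Up is −2y − (1−y); from Down it is −6y + 8(1−y).
Setting these equal: −y − 1 = −14y + 8, so y = 9/13.
Therefore Bob plays Right with probability 1 − 9/13 = 4/13.

4/13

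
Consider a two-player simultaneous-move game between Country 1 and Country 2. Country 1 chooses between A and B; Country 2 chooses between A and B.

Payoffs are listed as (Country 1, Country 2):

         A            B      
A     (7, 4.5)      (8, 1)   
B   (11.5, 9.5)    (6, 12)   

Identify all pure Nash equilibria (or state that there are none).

(A, A): Country 1 prefers B (11.5 > 7) — not an equilibrium.
(A, B): Country 2 prefers A (4.5 > 1) — not an equilibrium.
(B, A): Country 2 prefers B (12 > 9.5) — not an equilibrium.
(B, B): Country 1 prefers A (8 > 6) — not an equilibrium.

none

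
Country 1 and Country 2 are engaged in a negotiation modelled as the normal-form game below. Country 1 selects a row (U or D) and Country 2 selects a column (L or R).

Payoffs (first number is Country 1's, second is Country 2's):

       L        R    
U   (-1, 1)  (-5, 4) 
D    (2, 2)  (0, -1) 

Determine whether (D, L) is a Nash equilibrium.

Yes

At (D, L), Country 1 earns 2; switching to U would give -1, so Country 1 has no profitable deviation.
Country 2 earns 2; switching to R would give -1, so Country 2 has no profitable deviation.
Neither player can gain by a unilateral deviation, so this profile is a Nash equilibrium.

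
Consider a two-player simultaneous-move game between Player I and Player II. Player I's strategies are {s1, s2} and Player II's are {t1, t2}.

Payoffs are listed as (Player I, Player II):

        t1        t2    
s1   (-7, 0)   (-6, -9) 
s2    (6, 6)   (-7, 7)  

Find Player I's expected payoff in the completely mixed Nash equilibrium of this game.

First find y, the probability Player II plays t1, from Player I's indifference between s1 and s2: −7y − 6(1−y) = 6y − 7(1−y), giving y = 1/14.
Since Player I is indifferent in equilibrium, Player I's expected payoff equals the payoff from either row against (1/14, 13/14). Using s1: −7(1/14) − 6(13/14) = -85/14.

-85/14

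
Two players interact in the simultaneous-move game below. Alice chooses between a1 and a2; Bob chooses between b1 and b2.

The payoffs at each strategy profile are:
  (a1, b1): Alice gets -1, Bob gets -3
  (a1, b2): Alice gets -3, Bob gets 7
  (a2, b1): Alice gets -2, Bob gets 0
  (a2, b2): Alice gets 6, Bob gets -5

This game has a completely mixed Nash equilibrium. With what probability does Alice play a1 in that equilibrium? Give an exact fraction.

Let p be the probability that Alice plays a1. In a completely mixed equilibrium, Bob must be indifferent between b1 and b2.
Bob's expected payoff from b1 is −3p; from b2 it is 7p − 5(1−p).
Setting these equal: −3p = 12p − 5, so p = 1/3.

1/3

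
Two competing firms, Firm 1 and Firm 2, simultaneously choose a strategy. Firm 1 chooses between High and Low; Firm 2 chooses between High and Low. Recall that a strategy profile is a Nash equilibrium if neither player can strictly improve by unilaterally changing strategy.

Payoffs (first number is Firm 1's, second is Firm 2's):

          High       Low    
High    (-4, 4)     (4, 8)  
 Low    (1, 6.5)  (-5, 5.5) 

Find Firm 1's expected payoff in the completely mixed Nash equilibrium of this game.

-8/7

First find q, the probability Firm 2 plays High, from Firm 1's indifference between High and Low: −4q + 4(1−q) = q − 5(1−q), giving q = 9/14.
Since Firm 1 is indifferent in equilibrium, Firm 1's expected payoff equals the payoff from either row against (9/14, 5/14). Using High: −4(9/14) + 4(5/14) = -8/7.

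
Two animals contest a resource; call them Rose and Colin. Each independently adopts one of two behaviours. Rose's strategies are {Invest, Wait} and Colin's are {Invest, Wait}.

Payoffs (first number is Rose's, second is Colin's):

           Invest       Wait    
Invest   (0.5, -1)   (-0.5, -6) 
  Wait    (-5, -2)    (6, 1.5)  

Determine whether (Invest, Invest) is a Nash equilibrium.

Yes

At (Invest, Invest), Rose earns 0.5; switching to Wait would give -5, so Rose has no profitable deviation.
Colin earns -1; switching to Wait would give -6, so Colin has no profitable deviation.
Neither player can gain by a unilateral deviation, so this profile is a Nash equilibrium.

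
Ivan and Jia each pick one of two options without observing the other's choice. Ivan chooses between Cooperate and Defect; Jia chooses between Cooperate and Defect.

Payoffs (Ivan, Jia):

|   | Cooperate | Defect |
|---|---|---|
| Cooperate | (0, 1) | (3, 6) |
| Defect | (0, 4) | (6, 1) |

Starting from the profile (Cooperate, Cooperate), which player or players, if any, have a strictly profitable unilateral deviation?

Jia

Ivan at (Cooperate, Cooperate) earns 0; deviating to Defect yields 0 — not better.
Jia earns 1; deviating to Defect yields 6 — a strict improvement.
Only Jia has a strictly profitable deviation.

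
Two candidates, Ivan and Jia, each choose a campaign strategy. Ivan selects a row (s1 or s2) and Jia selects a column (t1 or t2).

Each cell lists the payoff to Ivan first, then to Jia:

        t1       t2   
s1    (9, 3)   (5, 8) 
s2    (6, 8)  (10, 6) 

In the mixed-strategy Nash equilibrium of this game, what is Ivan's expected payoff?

15/2

First find q, the probability Jia plays t1, from Ivan's indifference between s1 and s2: 9q + 5(1−q) = 6q + 10(1−q), giving q = 5/8.
Since Ivan is indifferent in equilibrium, Ivan's expected payoff equals the payoff from either row against (5/8, 3/8). Using s1: 9(5/8) + 5(3/8) = 15/2.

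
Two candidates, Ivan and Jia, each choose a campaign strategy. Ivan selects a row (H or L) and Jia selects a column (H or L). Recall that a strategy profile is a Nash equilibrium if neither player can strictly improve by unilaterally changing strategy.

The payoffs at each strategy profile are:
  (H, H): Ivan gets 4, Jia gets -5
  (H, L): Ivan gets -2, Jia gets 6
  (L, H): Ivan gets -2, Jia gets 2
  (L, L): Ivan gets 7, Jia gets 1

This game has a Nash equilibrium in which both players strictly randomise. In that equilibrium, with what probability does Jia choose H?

3/5

Let c be the probability that Jia plays H. In a completely mixed equilibrium, Ivan must be indifferent between H and L.
Ivan's expected payoff from H is 4c − 2(1−c); from L it is −2c + 7(1−c).
Setting these equal: 6c − 2 = −9c + 7, so c = 3/5.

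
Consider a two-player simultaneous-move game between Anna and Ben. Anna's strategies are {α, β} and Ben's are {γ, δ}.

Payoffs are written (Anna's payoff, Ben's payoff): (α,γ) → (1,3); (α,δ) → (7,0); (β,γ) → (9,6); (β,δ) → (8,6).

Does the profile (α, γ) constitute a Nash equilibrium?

No

At (α, γ), Anna earns 1; switching to β would give 9, so Anna would deviate.
Ben earns 3; switching to δ would give 0, so Ben has no profitable deviation.
Since at least one player can profitably deviate, this is not a Nash equilibrium.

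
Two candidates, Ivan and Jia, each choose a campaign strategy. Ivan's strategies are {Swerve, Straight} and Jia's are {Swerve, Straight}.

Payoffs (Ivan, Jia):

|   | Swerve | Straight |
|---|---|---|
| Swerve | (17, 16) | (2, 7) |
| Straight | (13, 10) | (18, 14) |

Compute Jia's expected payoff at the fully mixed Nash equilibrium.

First find x, the probability Ivan plays Swerve, from Jia's indifference between Swerve and Straight: 16x + 10(1−x) = 7x + 14(1−x), giving x = 4/13.
Since Jia is indifferent in equilibrium, Jia's expected payoff equals the payoff from either column against (4/13, 9/13). Using Swerve: 16(4/13) + 10(9/13) = 154/13.

154/13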